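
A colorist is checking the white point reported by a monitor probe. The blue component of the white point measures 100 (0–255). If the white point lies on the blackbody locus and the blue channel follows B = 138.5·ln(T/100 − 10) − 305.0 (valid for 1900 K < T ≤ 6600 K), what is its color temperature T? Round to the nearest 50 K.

ln(t − 10) = (100 + 305.0) / 138.5 = 2.9242.
t − 10 = e^2.9242 = 18.619, so t = 28.619.
T = 100·t = 2862 K → 2850 K to the nearest 50 K.

2850 K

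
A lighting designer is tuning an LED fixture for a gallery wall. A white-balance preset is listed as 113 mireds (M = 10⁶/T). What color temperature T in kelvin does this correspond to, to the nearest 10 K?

T = 10⁶ / 113 = 8849.56 K → 8850 K.

8850 K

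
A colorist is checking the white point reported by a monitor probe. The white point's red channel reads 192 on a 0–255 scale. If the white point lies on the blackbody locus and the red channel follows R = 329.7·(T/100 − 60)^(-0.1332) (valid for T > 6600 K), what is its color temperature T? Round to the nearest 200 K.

(t − 60)^(-0.1332) = 192/329.7 = 0.58235.
t − 60 = 0.58235^(1/-0.1332) = 0.58235^(-7.508) = 57.929, so t = 117.929.
T = 100·t = 11793 K → 11800 K to the nearest 200 K.

11800 K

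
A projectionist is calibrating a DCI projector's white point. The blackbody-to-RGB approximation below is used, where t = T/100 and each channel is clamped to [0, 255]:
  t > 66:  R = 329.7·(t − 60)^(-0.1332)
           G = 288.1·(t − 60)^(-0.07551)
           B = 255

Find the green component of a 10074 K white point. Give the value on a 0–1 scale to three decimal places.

t = 10074/100 = 100.74; the t > 66 branch applies.
G = 288.1·(100.74 − 60)^(-0.07551) = 288.1·40.74^(-0.07551) = 288.1·0.75584 = 217.756.
On a 0–1 scale: 217.756/255 = 0.8539 → 0.854.

0.854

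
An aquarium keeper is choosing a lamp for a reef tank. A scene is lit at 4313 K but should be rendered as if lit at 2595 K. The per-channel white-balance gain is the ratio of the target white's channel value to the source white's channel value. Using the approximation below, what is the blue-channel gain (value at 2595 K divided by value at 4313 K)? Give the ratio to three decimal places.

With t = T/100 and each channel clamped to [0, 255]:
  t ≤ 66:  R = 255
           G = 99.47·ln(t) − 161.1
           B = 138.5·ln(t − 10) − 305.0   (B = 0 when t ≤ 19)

At 4313 K (t = 43.13):
  B = 138.5·ln(43.13 − 10) − 305.0 = 138.5·ln 33.13 − 305.0 = 138.5·3.5004 − 305.0 = 179.811.
At 2595 K (t = 25.95):
  B = 138.5·ln(25.95 − 10) − 305.0 = 138.5·ln 15.95 − 305.0 = 138.5·2.7695 − 305.0 = 78.570.
Gain = 78.570 / 179.811 = 0.4370 → 0.437.

0.437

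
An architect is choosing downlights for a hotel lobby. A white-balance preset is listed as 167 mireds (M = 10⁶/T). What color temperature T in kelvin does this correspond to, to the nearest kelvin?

T = 10⁶ / 167 = 5988.02 K → 5988 K.

5988 K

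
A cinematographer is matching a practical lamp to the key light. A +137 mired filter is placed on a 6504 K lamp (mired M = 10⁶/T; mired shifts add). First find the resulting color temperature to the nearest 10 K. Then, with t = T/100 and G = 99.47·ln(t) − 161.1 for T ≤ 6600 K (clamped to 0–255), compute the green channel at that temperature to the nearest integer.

191

M_in = 10⁶/6504 = 153.75; M_out = 153.75 + (+137) = 290.75.
T_out = 10⁶/290.75 = 3439.4 K → 3440 K; t = 34.4.
G = 99.47·ln 34.4 − 161.1 = 99.47·3.5381 − 161.1 = 190.830.
Rounded: 191.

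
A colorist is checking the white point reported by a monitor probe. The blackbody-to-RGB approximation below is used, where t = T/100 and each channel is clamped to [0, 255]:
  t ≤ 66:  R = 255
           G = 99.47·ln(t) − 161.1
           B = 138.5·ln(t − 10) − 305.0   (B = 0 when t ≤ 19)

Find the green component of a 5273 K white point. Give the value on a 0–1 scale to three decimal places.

0.915

t = 5273/100 = 52.73; the t ≤ 66 branch applies.
G = 99.47·ln 52.73 − 161.1 = 99.47·3.9652 − 161.1 = 233.317.
On a 0–1 scale: 233.317/255 = 0.9150 → 0.915.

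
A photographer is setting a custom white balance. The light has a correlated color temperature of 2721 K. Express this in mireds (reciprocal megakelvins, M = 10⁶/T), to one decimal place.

367.5 mireds

M = 10⁶ / 2721 = 367.512 → 367.5 mireds.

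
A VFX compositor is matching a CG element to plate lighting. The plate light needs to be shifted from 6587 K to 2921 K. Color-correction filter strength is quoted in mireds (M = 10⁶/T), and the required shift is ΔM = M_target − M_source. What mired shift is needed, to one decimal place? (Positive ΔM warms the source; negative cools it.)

+190.5 mireds

M_source = 10⁶/6587 = 151.814; M_target = 10⁶/2921 = 342.349.
ΔM = 342.349 − 151.814 = 190.534 → +190.5 mireds, a warming shift.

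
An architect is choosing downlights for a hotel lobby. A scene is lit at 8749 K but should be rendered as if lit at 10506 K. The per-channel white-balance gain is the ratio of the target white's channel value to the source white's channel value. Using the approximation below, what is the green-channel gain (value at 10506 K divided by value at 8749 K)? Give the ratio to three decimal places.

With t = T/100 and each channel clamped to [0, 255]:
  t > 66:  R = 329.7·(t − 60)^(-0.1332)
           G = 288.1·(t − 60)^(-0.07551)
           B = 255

At 8749 K (t = 87.49):
  G = 288.1·(87.49 − 60)^(-0.07551) = 288.1·27.49^(-0.07551) = 288.1·0.77862 = 224.322.
At 10506 K (t = 105.06):
  G = 288.1·(105.06 − 60)^(-0.07551) = 288.1·45.06^(-0.07551) = 288.1·0.75011 = 216.105.
Gain = 216.105 / 224.322 = 0.9634 → 0.963.

0.963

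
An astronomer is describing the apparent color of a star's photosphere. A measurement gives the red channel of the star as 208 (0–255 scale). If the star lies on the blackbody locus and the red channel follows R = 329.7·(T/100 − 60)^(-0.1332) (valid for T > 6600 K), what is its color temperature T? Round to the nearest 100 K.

9200 K

(t − 60)^(-0.1332) = 208/329.7 = 0.63088.
t − 60 = 0.63088^(1/-0.1332) = 0.63088^(-7.508) = 31.763, so t = 91.763.
T = 100·t = 9176 K → 9200 K to the nearest 100 K.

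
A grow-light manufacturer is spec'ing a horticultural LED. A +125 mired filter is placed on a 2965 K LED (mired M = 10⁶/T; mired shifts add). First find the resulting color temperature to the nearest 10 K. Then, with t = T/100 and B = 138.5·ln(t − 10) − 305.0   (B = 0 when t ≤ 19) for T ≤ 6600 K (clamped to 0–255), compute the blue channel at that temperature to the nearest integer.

M_in = 10⁶/2965 = 337.27; M_out = 337.27 + (+125) = 462.27.
T_out = 10⁶/462.27 = 2163.2 K → 2160 K; t = 21.6.
B = 138.5·ln(21.6 − 10) − 305.0 = 138.5·ln 11.6 − 305.0 = 138.5·2.4510 − 305.0 = 34.464.
Rounded: 34.

34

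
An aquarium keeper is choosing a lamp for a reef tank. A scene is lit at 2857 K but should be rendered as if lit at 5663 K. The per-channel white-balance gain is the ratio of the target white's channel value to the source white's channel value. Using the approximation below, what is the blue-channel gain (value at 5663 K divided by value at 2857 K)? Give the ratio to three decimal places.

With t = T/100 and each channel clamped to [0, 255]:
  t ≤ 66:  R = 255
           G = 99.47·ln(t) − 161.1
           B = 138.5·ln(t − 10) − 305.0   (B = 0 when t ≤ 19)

2.280

At 2857 K (t = 28.57):
  B = 138.5·ln(28.57 − 10) − 305.0 = 138.5·ln 18.57 − 305.0 = 138.5·2.9215 − 305.0 = 99.634.
At 5663 K (t = 56.63):
  B = 138.5·ln(56.63 − 10) − 305.0 = 138.5·ln 46.63 − 305.0 = 138.5·3.8422 − 305.0 = 227.151.
Gain = 227.151 / 99.634 = 2.2798 → 2.280.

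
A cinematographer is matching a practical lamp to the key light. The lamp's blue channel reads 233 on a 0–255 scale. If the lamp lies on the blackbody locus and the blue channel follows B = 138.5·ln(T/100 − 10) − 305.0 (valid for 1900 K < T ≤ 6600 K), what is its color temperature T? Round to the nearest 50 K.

5850 K

ln(t − 10) = (233 + 305.0) / 138.5 = 3.8845.
t − 10 = e^3.8845 = 48.641, so t = 58.641.
T = 100·t = 5864 K → 5850 K to the nearest 50 K.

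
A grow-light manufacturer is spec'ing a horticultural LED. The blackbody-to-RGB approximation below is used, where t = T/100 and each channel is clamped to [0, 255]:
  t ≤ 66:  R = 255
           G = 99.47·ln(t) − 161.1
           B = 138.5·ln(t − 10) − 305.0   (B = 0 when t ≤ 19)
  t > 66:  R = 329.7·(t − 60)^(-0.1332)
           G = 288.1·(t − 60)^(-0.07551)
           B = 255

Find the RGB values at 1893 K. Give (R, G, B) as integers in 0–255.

t = 1893/100 = 18.93; the t ≤ 66 branch applies.
R = 255 by definition for t ≤ 66.
G = 99.47·ln 18.93 − 161.1 = 99.47·2.9407 − 161.1 = 131.416.
t = 18.93 ≤ 19, so B = 0.
Rounded: (255, 131, 0).

(255, 131, 0)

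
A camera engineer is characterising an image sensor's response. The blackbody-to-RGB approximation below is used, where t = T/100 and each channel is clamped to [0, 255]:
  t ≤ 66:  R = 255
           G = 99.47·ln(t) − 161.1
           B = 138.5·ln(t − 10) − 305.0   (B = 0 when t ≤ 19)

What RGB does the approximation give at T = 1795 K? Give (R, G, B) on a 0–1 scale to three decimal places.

(1.000, 0.495, 0.000)

t = 1795/100 = 17.95; the t ≤ 66 branch applies.
R = 255 by definition for t ≤ 66.
G = 99.47·ln 17.95 − 161.1 = 99.47·2.8876 − 161.1 = 126.129.
t = 17.95 ≤ 19, so B = 0.
Dividing each by 255: (1.0000, 0.4946, 0.0000) → (1.000, 0.495, 0.000).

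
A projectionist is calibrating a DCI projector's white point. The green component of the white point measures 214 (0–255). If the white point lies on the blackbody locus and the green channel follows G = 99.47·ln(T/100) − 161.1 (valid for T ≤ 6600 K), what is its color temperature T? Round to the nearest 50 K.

ln t = (214 + 161.1) / 99.47 = 3.7710.
t = e^3.7710 = 43.423.
T = 100·t = 4342 K → 4350 K to the nearest 50 K.

4350 K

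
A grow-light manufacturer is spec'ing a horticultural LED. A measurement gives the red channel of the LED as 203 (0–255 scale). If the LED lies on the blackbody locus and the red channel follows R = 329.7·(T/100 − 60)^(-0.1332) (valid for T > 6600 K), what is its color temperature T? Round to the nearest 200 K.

(t − 60)^(-0.1332) = 203/329.7 = 0.61571.
t − 60 = 0.61571^(1/-0.1332) = 0.61571^(-7.508) = 38.129, so t = 98.129.
T = 100·t = 9813 K → 9800 K to the nearest 200 K.

9800 K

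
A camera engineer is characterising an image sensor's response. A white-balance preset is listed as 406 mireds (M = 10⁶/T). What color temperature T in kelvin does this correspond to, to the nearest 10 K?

T = 10⁶ / 406 = 2463.05 K → 2460 K.

2460 K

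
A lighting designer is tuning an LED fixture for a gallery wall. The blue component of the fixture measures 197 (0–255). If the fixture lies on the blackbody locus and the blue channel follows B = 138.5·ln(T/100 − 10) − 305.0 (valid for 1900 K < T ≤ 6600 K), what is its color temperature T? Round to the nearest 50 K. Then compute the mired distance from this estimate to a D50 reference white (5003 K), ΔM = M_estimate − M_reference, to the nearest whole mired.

ln(t − 10) = (197 + 305.0) / 138.5 = 3.6245.
t − 10 = e^3.6245 = 37.508, so t = 47.508.
T = 100·t = 4751 K → 4750 K to the nearest 50 K.
M_estimate = 10⁶/4750 = 210.53; M_reference = 10⁶/5003 = 199.88.
ΔM = 210.53 − 199.88 = 10.65 → +11 mireds.

+11 mireds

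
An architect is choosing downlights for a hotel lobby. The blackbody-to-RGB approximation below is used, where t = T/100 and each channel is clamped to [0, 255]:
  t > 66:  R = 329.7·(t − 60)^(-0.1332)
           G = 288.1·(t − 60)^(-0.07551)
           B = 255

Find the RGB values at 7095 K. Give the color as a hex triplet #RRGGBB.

t = 7095/100 = 70.95; the t > 66 branch applies.
R = 329.7·(70.95 − 60)^(-0.1332) = 329.7·10.95^(-0.1332) = 329.7·0.72703 = 239.701.
G = 288.1·(70.95 − 60)^(-0.07551) = 288.1·10.95^(-0.07551) = 288.1·0.83467 = 240.468.
B = 255 by definition for t > 66.
Rounded: (240, 240, 255).
In hex: #F0F0FF.

#F0F0FF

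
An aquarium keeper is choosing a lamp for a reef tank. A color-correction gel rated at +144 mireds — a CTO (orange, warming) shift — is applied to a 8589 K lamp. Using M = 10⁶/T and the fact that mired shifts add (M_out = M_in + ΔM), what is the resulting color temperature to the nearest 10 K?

M_in = 10⁶/8589 = 116.43 mireds.
M_out = 116.43 + (+144) = 260.43 mireds.
T_out = 10⁶/260.43 = 3839.8 K → 3840 K.

3840 K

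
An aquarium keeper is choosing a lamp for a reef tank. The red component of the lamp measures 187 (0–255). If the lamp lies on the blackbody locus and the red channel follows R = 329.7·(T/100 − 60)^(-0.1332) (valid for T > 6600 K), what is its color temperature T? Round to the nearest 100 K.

(t − 60)^(-0.1332) = 187/329.7 = 0.56718.
t − 60 = 0.56718^(1/-0.1332) = 0.56718^(-7.508) = 70.620, so t = 130.620.
T = 100·t = 13062 K → 13100 K to the nearest 100 K.

13100 K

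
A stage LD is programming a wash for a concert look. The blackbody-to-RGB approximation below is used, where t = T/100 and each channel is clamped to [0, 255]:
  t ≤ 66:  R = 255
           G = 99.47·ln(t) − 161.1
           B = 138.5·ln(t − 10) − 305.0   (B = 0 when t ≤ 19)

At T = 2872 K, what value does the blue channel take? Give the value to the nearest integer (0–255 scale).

t = 2872/100 = 28.72; the t ≤ 66 branch applies.
B = 138.5·ln(28.72 − 10) − 305.0 = 138.5·ln 18.72 − 305.0 = 138.5·2.9296 − 305.0 = 100.749.
Rounded: 101.

101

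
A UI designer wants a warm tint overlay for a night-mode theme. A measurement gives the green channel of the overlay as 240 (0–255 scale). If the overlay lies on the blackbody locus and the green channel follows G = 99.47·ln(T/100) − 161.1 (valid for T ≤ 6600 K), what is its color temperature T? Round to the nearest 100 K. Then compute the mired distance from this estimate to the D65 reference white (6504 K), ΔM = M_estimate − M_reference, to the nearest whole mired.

ln t = (240 + 161.1) / 99.47 = 4.0324.
t = e^4.0324 = 56.394.
T = 100·t = 5639 K → 5600 K to the nearest 100 K.
M_estimate = 10⁶/5600 = 178.57; M_reference = 10⁶/6504 = 153.75.
ΔM = 178.57 − 153.75 = 24.82 → +25 mireds.

+25 mireds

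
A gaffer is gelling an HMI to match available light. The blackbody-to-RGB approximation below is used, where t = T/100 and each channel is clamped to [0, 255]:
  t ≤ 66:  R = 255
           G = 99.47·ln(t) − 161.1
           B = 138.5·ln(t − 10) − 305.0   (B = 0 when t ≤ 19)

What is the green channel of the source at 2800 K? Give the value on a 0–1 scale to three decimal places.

t = 2800/100 = 28; the t ≤ 66 branch applies.
G = 99.47·ln 28 − 161.1 = 99.47·3.3322 − 161.1 = 170.354.
On a 0–1 scale: 170.354/255 = 0.6681 → 0.668.

0.668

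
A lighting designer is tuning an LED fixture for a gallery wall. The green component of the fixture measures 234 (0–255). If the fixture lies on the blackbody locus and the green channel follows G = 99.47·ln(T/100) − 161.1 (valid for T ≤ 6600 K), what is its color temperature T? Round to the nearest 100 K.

ln t = (234 + 161.1) / 99.47 = 3.9721.
t = e^3.9721 = 53.093.
T = 100·t = 5309 K → 5300 K to the nearest 100 K.

5300 K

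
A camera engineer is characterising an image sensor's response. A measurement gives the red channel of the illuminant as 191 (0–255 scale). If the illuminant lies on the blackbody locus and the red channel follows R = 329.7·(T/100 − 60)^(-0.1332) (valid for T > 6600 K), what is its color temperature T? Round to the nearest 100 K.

(t − 60)^(-0.1332) = 191/329.7 = 0.57931.
t − 60 = 0.57931^(1/-0.1332) = 0.57931^(-7.508) = 60.245, so t = 120.245.
T = 100·t = 12025 K → 12000 K to the nearest 100 K.

12000 K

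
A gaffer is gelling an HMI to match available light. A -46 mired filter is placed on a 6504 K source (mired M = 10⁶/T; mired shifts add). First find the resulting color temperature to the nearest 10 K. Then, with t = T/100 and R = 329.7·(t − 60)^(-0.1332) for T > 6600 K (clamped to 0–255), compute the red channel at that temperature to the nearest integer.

207

M_in = 10⁶/6504 = 153.75; M_out = 153.75 + (-46) = 107.75.
T_out = 10⁶/107.75 = 9280.6 K → 9280 K; t = 92.8.
R = 329.7·(92.8 − 60)^(-0.1332) = 329.7·32.8^(-0.1332) = 329.7·0.62818 = 207.112.
Rounded: 207.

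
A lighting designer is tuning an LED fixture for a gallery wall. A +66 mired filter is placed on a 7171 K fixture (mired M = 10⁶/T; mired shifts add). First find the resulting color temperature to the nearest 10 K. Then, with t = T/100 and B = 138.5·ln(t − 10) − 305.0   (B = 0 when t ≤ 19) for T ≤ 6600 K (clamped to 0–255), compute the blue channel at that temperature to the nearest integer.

M_in = 10⁶/7171 = 139.45; M_out = 139.45 + (+66) = 205.45.
T_out = 10⁶/205.45 = 4867.4 K → 4870 K; t = 48.7.
B = 138.5·ln(48.7 − 10) − 305.0 = 138.5·ln 38.7 − 305.0 = 138.5·3.6558 − 305.0 = 201.334.
Rounded: 201.

201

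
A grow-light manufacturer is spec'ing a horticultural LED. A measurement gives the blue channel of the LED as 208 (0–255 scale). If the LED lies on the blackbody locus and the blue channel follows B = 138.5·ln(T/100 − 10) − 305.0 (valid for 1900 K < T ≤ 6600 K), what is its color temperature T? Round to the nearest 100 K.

ln(t − 10) = (208 + 305.0) / 138.5 = 3.7040.
t − 10 = e^3.7040 = 40.608, so t = 50.608.
T = 100·t = 5061 K → 5100 K to the nearest 100 K.

5100 K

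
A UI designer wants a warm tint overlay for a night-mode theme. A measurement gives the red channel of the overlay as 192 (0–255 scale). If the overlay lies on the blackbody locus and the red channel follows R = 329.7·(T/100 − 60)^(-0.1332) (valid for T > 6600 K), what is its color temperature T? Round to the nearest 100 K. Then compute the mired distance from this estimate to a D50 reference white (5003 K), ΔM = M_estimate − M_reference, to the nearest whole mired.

-115 mireds

(t − 60)^(-0.1332) = 192/329.7 = 0.58235.
t − 60 = 0.58235^(1/-0.1332) = 0.58235^(-7.508) = 57.929, so t = 117.929.
T = 100·t = 11793 K → 11800 K to the nearest 100 K.
M_estimate = 10⁶/11800 = 84.75; M_reference = 10⁶/5003 = 199.88.
ΔM = 84.75 − 199.88 = -115.13 → -115 mireds.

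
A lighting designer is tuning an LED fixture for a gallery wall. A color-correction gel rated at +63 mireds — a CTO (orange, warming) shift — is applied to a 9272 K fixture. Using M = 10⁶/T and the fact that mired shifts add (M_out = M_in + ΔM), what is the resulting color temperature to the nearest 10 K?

M_in = 10⁶/9272 = 107.85 mireds.
M_out = 107.85 + (+63) = 170.85 mireds.
T_out = 10⁶/170.85 = 5853.0 K → 5850 K.

5850 K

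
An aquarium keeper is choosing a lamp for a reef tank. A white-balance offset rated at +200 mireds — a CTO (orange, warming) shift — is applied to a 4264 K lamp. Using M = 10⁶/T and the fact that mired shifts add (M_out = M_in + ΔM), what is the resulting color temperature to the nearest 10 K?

2300 K

M_in = 10⁶/4264 = 234.52 mireds.
M_out = 234.52 + (+200) = 434.52 mireds.
T_out = 10⁶/434.52 = 2301.4 K → 2300 K.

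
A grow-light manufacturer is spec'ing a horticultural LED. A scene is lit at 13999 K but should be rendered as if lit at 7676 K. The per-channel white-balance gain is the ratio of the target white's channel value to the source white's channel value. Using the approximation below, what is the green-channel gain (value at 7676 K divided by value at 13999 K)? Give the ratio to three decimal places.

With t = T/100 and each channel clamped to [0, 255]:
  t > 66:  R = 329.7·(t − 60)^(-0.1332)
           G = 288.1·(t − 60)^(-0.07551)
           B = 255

At 13999 K (t = 139.99):
  G = 288.1·(139.99 − 60)^(-0.07551) = 288.1·79.99^(-0.07551) = 288.1·0.71829 = 206.940.
At 7676 K (t = 76.76):
  G = 288.1·(76.76 − 60)^(-0.07551) = 288.1·16.76^(-0.07551) = 288.1·0.80827 = 232.862.
Gain = 232.862 / 206.940 = 1.1253 → 1.125.

1.125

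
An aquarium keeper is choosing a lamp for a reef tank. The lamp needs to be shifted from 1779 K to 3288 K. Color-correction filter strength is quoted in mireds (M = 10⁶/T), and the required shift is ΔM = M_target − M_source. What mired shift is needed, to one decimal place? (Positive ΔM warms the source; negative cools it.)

M_source = 10⁶/1779 = 562.114; M_target = 10⁶/3288 = 304.136.
ΔM = 304.136 − 562.114 = -257.977 → -258.0 mireds, a cooling shift.

-258.0 mireds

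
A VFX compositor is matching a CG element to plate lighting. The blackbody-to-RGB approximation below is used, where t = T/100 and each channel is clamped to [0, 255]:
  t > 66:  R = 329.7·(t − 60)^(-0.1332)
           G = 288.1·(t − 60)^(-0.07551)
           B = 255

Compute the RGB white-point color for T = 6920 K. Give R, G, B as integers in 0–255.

R=245, G=244, B=255

t = 6920/100 = 69.2; the t > 66 branch applies.
R = 329.7·(69.2 − 60)^(-0.1332) = 329.7·9.2^(-0.1332) = 329.7·0.74409 = 245.325.
G = 288.1·(69.2 − 60)^(-0.07551) = 288.1·9.2^(-0.07551) = 288.1·0.84572 = 243.651.
B = 255 by definition for t > 66.
Rounded: (245, 244, 255).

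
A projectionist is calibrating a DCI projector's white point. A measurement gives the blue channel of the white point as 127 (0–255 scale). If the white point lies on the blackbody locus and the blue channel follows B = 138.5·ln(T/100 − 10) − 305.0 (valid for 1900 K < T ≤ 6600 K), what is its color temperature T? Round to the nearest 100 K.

3300 K

ln(t − 10) = (127 + 305.0) / 138.5 = 3.1191.
t − 10 = e^3.1191 = 22.627, so t = 32.627.
T = 100·t = 3263 K → 3300 K to the nearest 100 K.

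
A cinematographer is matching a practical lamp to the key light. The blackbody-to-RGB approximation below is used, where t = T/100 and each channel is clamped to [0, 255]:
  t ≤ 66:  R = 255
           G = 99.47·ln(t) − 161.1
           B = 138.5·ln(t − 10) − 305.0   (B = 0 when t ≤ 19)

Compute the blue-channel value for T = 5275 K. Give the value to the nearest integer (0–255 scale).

t = 5275/100 = 52.75; the t ≤ 66 branch applies.
B = 138.5·ln(52.75 − 10) − 305.0 = 138.5·ln 42.75 − 305.0 = 138.5·3.7554 − 305.0 = 215.119.
Rounded: 215.

215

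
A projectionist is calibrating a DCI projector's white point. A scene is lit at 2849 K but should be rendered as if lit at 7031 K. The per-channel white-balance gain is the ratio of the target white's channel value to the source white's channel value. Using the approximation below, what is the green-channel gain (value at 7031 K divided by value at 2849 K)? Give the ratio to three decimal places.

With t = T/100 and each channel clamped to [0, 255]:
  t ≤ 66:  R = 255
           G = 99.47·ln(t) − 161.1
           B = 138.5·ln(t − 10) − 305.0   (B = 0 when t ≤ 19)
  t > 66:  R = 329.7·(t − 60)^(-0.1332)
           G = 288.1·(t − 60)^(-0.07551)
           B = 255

At 2849 K (t = 28.49):
  G = 99.47·ln 28.49 − 161.1 = 99.47·3.3496 − 161.1 = 172.080.
At 7031 K (t = 70.31):
  G = 288.1·(70.31 − 60)^(-0.07551) = 288.1·10.31^(-0.07551) = 288.1·0.83847 = 241.564.
Gain = 241.564 / 172.080 = 1.4038 → 1.404.

1.404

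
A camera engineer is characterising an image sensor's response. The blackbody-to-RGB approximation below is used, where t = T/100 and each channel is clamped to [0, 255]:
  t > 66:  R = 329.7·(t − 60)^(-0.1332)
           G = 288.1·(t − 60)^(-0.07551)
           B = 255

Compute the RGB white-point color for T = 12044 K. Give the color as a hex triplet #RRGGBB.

t = 12044/100 = 120.44; the t > 66 branch applies.
R = 329.7·(120.44 − 60)^(-0.1332) = 329.7·60.44^(-0.1332) = 329.7·0.57907 = 190.918.
G = 288.1·(120.44 − 60)^(-0.07551) = 288.1·60.44^(-0.07551) = 288.1·0.73366 = 211.366.
B = 255 by definition for t > 66.
Rounded: (191, 211, 255).
In hex: #BFD3FF.

#BFD3FF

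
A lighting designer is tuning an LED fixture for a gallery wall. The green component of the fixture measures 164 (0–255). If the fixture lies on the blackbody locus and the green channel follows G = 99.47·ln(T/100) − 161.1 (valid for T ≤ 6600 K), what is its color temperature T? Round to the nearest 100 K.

2600 K

ln t = (164 + 161.1) / 99.47 = 3.2683.
t = e^3.2683 = 26.267.
T = 100·t = 2627 K → 2600 K to the nearest 100 K.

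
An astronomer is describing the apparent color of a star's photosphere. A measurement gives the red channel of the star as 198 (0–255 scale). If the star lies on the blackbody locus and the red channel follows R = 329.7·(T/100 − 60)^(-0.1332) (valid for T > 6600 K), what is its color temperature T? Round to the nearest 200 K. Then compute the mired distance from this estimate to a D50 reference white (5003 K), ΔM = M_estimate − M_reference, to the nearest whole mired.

(t − 60)^(-0.1332) = 198/329.7 = 0.60055.
t − 60 = 0.60055^(1/-0.1332) = 0.60055^(-7.508) = 45.980, so t = 105.980.
T = 100·t = 10598 K → 10600 K to the nearest 200 K.
M_estimate = 10⁶/10600 = 94.34; M_reference = 10⁶/5003 = 199.88.
ΔM = 94.34 − 199.88 = -105.54 → -106 mireds.

-106 mireds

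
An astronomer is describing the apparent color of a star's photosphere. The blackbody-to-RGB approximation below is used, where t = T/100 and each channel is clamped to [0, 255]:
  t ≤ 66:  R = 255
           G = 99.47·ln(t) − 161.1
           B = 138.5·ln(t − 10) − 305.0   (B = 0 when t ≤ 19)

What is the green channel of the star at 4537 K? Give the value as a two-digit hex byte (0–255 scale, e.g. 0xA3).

t = 4537/100 = 45.37; the t ≤ 66 branch applies.
G = 99.47·ln 45.37 − 161.1 = 99.47·3.8149 − 161.1 = 218.363.
Rounded: 218; in hex, 0xDA.

0xDA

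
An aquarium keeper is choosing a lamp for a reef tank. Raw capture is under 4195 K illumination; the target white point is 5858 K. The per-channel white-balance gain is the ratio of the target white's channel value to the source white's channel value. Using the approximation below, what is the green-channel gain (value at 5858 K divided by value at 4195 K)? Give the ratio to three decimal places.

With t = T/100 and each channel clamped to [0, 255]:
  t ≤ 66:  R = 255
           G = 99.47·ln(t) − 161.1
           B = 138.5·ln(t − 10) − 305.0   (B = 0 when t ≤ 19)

At 4195 K (t = 41.95):
  G = 99.47·ln 41.95 − 161.1 = 99.47·3.7365 − 161.1 = 210.568.
At 5858 K (t = 58.58):
  G = 99.47·ln 58.58 − 161.1 = 99.47·4.0704 − 161.1 = 243.782.
Gain = 243.782 / 210.568 = 1.1577 → 1.158.

1.158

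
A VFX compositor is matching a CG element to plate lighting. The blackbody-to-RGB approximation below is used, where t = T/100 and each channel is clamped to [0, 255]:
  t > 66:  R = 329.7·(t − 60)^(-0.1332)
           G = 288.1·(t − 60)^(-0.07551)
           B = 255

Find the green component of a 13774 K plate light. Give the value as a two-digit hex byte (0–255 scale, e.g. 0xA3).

t = 13774/100 = 137.74; the t > 66 branch applies.
G = 288.1·(137.74 − 60)^(-0.07551) = 288.1·77.74^(-0.07551) = 288.1·0.71984 = 207.387.
Rounded: 207; in hex, 0xCF.

0xCF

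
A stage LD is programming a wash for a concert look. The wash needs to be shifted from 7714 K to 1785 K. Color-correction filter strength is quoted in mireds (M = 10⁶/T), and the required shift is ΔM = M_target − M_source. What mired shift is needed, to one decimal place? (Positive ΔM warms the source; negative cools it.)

M_source = 10⁶/7714 = 129.634; M_target = 10⁶/1785 = 560.224.
ΔM = 560.224 − 129.634 = 430.590 → +430.6 mireds, a warming shift.

+430.6 mireds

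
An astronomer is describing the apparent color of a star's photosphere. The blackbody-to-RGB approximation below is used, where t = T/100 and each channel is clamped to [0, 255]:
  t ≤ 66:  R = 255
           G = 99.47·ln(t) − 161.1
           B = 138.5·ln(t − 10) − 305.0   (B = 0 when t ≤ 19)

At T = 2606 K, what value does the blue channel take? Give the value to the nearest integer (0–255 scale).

t = 2606/100 = 26.06; the t ≤ 66 branch applies.
B = 138.5·ln(26.06 − 10) − 305.0 = 138.5·ln 16.06 − 305.0 = 138.5·2.7763 − 305.0 = 79.522.
Rounded: 80.

80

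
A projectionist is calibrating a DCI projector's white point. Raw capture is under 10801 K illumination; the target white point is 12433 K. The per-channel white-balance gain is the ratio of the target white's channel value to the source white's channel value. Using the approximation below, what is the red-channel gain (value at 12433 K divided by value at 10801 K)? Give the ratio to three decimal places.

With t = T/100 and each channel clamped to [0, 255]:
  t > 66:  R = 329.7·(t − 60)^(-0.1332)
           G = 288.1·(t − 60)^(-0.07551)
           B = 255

At 10801 K (t = 108.01):
  R = 329.7·(108.01 − 60)^(-0.1332) = 329.7·48.01^(-0.1332) = 329.7·0.59710 = 196.864.
At 12433 K (t = 124.33):
  R = 329.7·(124.33 − 60)^(-0.1332) = 329.7·64.33^(-0.1332) = 329.7·0.57427 = 189.338.
Gain = 189.338 / 196.864 = 0.9618 → 0.962.

0.962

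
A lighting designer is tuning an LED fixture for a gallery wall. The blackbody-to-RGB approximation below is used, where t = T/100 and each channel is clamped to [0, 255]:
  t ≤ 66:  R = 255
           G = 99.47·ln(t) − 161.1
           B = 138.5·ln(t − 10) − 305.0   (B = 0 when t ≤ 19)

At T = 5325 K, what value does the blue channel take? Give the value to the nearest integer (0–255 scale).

t = 5325/100 = 53.25; the t ≤ 66 branch applies.
B = 138.5·ln(53.25 − 10) − 305.0 = 138.5·ln 43.25 − 305.0 = 138.5·3.7670 − 305.0 = 216.729.
Rounded: 217.

217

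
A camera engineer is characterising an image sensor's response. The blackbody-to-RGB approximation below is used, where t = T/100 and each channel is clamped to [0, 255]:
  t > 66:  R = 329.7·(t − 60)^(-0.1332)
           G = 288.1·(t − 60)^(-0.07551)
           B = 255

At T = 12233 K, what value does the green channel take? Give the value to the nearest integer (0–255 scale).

t = 12233/100 = 122.33; the t > 66 branch applies.
G = 288.1·(122.33 − 60)^(-0.07551) = 288.1·62.33^(-0.07551) = 288.1·0.73195 = 210.875.
Rounded: 211.

211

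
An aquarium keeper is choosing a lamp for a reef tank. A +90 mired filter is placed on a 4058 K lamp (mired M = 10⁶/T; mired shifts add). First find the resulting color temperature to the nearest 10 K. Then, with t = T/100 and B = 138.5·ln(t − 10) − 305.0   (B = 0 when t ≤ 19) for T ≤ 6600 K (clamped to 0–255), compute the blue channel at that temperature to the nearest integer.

108

M_in = 10⁶/4058 = 246.43; M_out = 246.43 + (+90) = 336.43.
T_out = 10⁶/336.43 = 2972.4 K → 2970 K; t = 29.7.
B = 138.5·ln(29.7 − 10) − 305.0 = 138.5·ln 19.7 − 305.0 = 138.5·2.9806 − 305.0 = 107.816.
Rounded: 108.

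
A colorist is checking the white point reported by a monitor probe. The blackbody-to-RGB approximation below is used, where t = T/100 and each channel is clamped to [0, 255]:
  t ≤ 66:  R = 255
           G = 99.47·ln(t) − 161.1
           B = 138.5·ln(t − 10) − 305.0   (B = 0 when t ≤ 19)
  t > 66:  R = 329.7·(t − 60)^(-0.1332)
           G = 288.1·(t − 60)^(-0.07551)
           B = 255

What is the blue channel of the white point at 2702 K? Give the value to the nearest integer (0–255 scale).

88

t = 2702/100 = 27.02; the t ≤ 66 branch applies.
B = 138.5·ln(27.02 − 10) − 305.0 = 138.5·ln 17.02 − 305.0 = 138.5·2.8344 − 305.0 = 87.563.
Rounded: 88.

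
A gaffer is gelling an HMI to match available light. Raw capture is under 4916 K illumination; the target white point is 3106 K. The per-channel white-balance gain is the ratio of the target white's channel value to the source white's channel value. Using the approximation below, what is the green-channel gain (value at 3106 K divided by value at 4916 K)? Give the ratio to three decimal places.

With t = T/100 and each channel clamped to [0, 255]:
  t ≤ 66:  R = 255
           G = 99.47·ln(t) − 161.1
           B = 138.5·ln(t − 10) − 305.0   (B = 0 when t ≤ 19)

At 4916 K (t = 49.16):
  G = 99.47·ln 49.16 − 161.1 = 99.47·3.8951 − 161.1 = 226.344.
At 3106 K (t = 31.06):
  G = 99.47·ln 31.06 − 161.1 = 99.47·3.4359 − 161.1 = 180.671.
Gain = 180.671 / 226.344 = 0.7982 → 0.798.

0.798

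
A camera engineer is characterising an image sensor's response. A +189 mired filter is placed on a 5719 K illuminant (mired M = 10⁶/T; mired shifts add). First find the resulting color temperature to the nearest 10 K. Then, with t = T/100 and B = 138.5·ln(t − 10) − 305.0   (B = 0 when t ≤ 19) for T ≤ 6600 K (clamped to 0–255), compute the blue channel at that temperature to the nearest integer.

91

M_in = 10⁶/5719 = 174.86; M_out = 174.86 + (+189) = 363.86.
T_out = 10⁶/363.86 = 2748.3 K → 2750 K; t = 27.5.
B = 138.5·ln(27.5 − 10) − 305.0 = 138.5·ln 17.5 − 305.0 = 138.5·2.8622 − 305.0 = 91.415.
Rounded: 91.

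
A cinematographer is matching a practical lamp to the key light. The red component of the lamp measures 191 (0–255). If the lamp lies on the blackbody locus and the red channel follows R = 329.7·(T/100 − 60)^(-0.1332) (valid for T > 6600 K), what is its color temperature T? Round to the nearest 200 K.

12000 K

(t − 60)^(-0.1332) = 191/329.7 = 0.57931.
t − 60 = 0.57931^(1/-0.1332) = 0.57931^(-7.508) = 60.245, so t = 120.245.
T = 100·t = 12025 K → 12000 K to the nearest 200 K.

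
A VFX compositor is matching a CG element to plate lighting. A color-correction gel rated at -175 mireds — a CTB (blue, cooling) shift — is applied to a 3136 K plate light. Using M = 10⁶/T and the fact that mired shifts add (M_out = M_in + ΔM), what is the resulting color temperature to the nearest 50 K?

6950 K

M_in = 10⁶/3136 = 318.88 mireds.
M_out = 318.88 + (-175) = 143.88 mireds.
T_out = 10⁶/143.88 = 6950.4 K → 6950 K.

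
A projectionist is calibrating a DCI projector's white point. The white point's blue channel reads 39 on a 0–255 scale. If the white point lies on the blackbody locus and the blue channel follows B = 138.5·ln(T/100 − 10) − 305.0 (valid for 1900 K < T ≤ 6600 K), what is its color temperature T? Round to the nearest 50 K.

ln(t − 10) = (39 + 305.0) / 138.5 = 2.4838.
t − 10 = e^2.4838 = 11.986, so t = 21.986.
T = 100·t = 2199 K → 2200 K to the nearest 50 K.

2200 K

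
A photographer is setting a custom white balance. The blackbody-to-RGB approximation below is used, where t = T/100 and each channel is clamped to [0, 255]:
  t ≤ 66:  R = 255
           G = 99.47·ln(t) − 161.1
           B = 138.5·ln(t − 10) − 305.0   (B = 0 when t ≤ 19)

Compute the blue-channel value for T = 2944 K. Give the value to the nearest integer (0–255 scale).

t = 2944/100 = 29.44; the t ≤ 66 branch applies.
B = 138.5·ln(29.44 − 10) − 305.0 = 138.5·ln 19.44 − 305.0 = 138.5·2.9673 − 305.0 = 105.976.
Rounded: 106.

106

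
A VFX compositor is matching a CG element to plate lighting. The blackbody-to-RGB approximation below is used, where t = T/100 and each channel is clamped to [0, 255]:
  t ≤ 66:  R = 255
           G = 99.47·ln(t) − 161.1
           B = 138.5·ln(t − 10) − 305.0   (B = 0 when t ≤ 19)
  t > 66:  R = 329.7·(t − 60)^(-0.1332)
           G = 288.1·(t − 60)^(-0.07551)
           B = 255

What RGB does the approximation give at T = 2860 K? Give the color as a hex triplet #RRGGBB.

t = 2860/100 = 28.6; the t ≤ 66 branch applies.
R = 255 by definition for t ≤ 66.
G = 99.47·ln 28.6 − 161.1 = 99.47·3.3534 − 161.1 = 172.463.
B = 138.5·ln(28.6 − 10) − 305.0 = 138.5·ln 18.6 − 305.0 = 138.5·2.9232 − 305.0 = 99.858.
Rounded: (255, 172, 100).
In hex: #FFAC64.

#FFAC64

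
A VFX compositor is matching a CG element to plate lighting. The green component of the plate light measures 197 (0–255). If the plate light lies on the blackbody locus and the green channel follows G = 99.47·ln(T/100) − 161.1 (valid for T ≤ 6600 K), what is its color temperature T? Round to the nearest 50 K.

ln t = (197 + 161.1) / 99.47 = 3.6001.
t = e^3.6001 = 36.601.
T = 100·t = 3660 K → 3650 K to the nearest 50 K.

3650 K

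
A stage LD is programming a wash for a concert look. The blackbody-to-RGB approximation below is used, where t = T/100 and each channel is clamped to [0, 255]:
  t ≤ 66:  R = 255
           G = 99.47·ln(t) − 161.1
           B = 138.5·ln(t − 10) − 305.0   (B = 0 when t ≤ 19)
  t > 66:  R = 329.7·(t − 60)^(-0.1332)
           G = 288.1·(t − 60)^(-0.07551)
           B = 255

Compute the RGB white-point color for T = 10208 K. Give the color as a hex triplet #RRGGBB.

#C8D9FF

t = 10208/100 = 102.08; the t > 66 branch applies.
R = 329.7·(102.08 − 60)^(-0.1332) = 329.7·42.08^(-0.1332) = 329.7·0.60768 = 200.351.
G = 288.1·(102.08 − 60)^(-0.07551) = 288.1·42.08^(-0.07551) = 288.1·0.75399 = 217.225.
B = 255 by definition for t > 66.
Rounded: (200, 217, 255).
In hex: #C8D9FF.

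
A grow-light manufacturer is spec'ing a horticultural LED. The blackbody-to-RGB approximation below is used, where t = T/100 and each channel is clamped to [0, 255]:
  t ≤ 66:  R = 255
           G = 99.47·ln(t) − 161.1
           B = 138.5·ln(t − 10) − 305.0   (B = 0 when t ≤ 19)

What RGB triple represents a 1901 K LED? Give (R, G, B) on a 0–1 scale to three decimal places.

(1.000, 0.517, 0.000)

t = 1901/100 = 19.01; the t ≤ 66 branch applies.
R = 255 by definition for t ≤ 66.
G = 99.47·ln 19.01 − 161.1 = 99.47·2.9450 − 161.1 = 131.836.
B = 138.5·ln(19.01 − 10) − 305.0 = 138.5·ln 9.01 − 305.0 = 138.5·2.1983 − 305.0 = -0.531 → clamped to 0.
Dividing each by 255: (1.0000, 0.5170, 0.0000) → (1.000, 0.517, 0.000).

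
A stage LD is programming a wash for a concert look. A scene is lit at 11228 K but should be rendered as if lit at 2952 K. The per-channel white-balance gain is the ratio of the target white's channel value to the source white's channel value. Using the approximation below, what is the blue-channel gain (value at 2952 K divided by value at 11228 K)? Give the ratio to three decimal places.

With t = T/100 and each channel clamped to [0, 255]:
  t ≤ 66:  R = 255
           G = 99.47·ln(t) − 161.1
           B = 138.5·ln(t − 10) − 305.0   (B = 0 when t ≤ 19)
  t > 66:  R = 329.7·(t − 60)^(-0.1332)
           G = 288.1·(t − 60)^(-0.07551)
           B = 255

0.418

At 11228 K (t = 112.28):
  B = 255 by definition for t > 66.
At 2952 K (t = 29.52):
  B = 138.5·ln(29.52 − 10) − 305.0 = 138.5·ln 19.52 − 305.0 = 138.5·2.9714 − 305.0 = 106.544.
Gain = 106.544 / 255.000 = 0.4178 → 0.418.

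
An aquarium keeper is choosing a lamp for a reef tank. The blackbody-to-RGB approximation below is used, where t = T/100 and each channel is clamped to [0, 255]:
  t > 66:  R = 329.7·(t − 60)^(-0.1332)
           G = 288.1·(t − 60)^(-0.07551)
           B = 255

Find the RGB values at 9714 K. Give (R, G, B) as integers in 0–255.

t = 9714/100 = 97.14; the t > 66 branch applies.
R = 329.7·(97.14 − 60)^(-0.1332) = 329.7·37.14^(-0.1332) = 329.7·0.61787 = 203.712.
G = 288.1·(97.14 − 60)^(-0.07551) = 288.1·37.14^(-0.07551) = 288.1·0.76113 = 219.283.
B = 255 by definition for t > 66.
Rounded: (204, 219, 255).

(204, 219, 255)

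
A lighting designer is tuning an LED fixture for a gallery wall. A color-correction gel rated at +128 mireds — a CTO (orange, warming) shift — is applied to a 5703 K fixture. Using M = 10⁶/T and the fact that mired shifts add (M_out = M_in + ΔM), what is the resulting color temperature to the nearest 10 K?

3300 K

M_in = 10⁶/5703 = 175.35 mireds.
M_out = 175.35 + (+128) = 303.35 mireds.
T_out = 10⁶/303.35 = 3296.6 K → 3300 K.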